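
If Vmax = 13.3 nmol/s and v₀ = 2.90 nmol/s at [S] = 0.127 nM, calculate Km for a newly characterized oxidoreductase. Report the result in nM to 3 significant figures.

0.455 nM

From v = Vmax[S]/(Km+[S]), Km = [S](Vmax − v)/v.
Km = 0.127 × (13.3 − 2.90) / 2.90 = 1.321/2.90 = 0.455 nM.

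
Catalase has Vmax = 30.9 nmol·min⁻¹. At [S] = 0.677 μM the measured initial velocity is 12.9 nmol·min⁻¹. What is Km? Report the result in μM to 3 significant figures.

v/Vmax = 12.9/30.9 = 0.4175 = [S]/(Km+[S]).
So Km + [S] = [S]/0.4175 = 1.622 μM, giving Km = 1.622 − 0.677 = 0.945 μM.

0.945 μM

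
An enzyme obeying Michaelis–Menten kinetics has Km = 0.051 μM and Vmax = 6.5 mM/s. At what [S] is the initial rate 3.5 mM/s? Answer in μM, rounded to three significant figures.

The required fractional saturation is v/Vmax = 3.5/6.5 = 0.5385.
Then [S]/(Km+[S]) = 0.5385 ⇒ [S] = 0.051 × 0.5385/(1 − 0.5385) = 0.0595 μM.

0.0595 μM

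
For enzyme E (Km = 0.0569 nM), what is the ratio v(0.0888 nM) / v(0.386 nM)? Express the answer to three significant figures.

The fractional saturations are [S]/(Km+[S]) = 0.386/0.4429 = 0.8715 and 0.0888/0.1457 = 0.6095.
v₂/v₁ is just their ratio: 0.6095/0.8715 = 0.699.

0.699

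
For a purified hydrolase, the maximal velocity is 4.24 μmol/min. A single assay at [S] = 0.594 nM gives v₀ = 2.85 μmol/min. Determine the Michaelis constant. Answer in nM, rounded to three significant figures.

v/Vmax = 2.85/4.24 = 0.6722 = [S]/(Km+[S]).
So Km + [S] = [S]/0.6722 = 0.8837 nM, giving Km = 0.8837 − 0.594 = 0.290 nM.

0.290 nM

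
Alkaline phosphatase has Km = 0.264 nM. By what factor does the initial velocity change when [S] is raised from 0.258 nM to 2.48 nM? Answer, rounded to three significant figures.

Since Vmax cancels, v₂/v₁ = [S]₂(Km+[S]₁) / [S]₁(Km+[S]₂).
= 2.48×(0.264+0.258) / (0.258×(0.264+2.48)) = 1.295/0.7080 = 1.83.

1.83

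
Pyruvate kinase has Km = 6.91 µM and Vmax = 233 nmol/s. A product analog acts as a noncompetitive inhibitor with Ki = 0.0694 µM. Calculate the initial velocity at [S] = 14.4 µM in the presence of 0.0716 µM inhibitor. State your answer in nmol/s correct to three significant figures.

α = 1 + [I]/Ki = 1 + 0.0716/0.0694 = 2.032.
For a noncompetitive inhibitor, Vmax is reduced to Vmax/α while Km is unchanged: Km,app = 6.91 µM, Vmax,app = 115 nmol/s.
v = Vmax,app·[S]/(Km,app + [S]) = 115 × 14.4/(6.91 + 14.4) = 77.5 nmol/s.

77.5 nmol/s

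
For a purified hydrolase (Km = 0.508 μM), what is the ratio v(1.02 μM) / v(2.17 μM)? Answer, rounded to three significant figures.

Since Vmax cancels, v₂/v₁ = [S]₂(Km+[S]₁) / [S]₁(Km+[S]₂).
= 1.02×(0.508+2.17) / (2.17×(0.508+1.02)) = 2.732/3.316 = 0.824.

0.824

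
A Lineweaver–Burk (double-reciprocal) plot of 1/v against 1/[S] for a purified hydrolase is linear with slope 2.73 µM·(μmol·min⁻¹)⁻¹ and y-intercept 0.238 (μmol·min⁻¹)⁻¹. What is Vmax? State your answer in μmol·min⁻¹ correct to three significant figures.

4.20 μmol·min⁻¹

The y-intercept of a Lineweaver–Burk plot equals 1/Vmax, so Vmax = 1/0.238 = 4.20 μmol·min⁻¹.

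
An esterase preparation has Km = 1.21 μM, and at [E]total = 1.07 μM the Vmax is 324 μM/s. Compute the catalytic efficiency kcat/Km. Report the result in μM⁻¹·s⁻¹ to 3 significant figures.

250 μM⁻¹·s⁻¹

kcat = Vmax/[E]total = 324/1.07 = 303 s⁻¹.
kcat/Km = 303/1.21 = 250 μM⁻¹·s⁻¹.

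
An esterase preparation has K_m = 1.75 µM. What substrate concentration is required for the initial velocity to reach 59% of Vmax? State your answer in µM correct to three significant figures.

2.52 µM

v/Vmax = [S]/(Km+[S]) = 0.59, so [S] = Km·0.59/(1 − 0.59) = 1.75 × 1.439.
[S] = 2.52 µM.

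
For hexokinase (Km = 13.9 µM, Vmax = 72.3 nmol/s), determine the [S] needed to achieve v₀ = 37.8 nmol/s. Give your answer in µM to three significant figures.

Rearranging v = Vmax[S]/(Km+[S]) gives [S] = Km·v/(Vmax − v).
[S] = 13.9 × 37.8 / (72.3 − 37.8) = 525.4/34.50 = 15.2 µM.

15.2 µM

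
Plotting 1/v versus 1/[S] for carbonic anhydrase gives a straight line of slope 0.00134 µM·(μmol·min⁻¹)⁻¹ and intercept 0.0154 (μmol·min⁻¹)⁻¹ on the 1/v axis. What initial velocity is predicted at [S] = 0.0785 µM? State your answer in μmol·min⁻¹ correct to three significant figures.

The y-intercept is 1/Vmax, so Vmax = 1/0.0154 = 64.9 μmol·min⁻¹.
The slope is Km/Vmax, so Km = 0.00134 × 64.9 = 0.0870 µM.
Then v = 64.9 × 0.0785/(0.0870 + 0.0785) = 30.8 μmol·min⁻¹.

30.8 μmol·min⁻¹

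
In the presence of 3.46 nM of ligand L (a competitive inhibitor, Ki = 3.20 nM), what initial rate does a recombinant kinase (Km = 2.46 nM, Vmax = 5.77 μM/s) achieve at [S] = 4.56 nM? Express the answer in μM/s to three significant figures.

α = 1 + [I]/Ki = 1 + 3.46/3.20 = 2.081.
For a competitive inhibitor, Vmax is unchanged and the apparent Km becomes α·Km: Km,app = 5.12 nM, Vmax,app = 5.77 μM/s.
v = Vmax,app·[S]/(Km,app + [S]) = 5.77 × 4.56/(5.12 + 4.56) = 2.72 μM/s.

2.72 μM/s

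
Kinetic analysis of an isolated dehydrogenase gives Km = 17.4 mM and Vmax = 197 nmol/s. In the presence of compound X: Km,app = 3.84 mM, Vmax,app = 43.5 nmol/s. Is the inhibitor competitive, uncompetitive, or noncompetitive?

Both Km and Vmax decrease by the same factor (~4.53-fold) — characteristic of uncompetitive inhibition.

uncompetitive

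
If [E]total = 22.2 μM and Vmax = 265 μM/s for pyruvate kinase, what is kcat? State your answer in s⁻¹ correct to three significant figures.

kcat = Vmax/[E]total = 265 μM/s / 22.2 μM = 11.9 s⁻¹.

11.9 s⁻¹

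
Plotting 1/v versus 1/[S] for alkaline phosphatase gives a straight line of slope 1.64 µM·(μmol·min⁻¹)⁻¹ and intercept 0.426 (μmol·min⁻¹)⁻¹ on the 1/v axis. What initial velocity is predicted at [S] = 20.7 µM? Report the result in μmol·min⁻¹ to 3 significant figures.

1.98 μmol·min⁻¹

The y-intercept is 1/Vmax, so Vmax = 1/0.426 = 2.35 μmol·min⁻¹.
The slope is Km/Vmax, so Km = 1.64 × 2.35 = 3.85 µM.
Then v = 2.35 × 20.7/(3.85 + 20.7) = 1.98 μmol·min⁻¹.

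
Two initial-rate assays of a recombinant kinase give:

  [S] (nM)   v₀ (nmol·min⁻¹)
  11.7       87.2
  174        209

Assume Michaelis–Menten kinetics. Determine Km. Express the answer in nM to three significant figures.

In reciprocal form, 1/v = (Km/Vmax)·(1/[S]) + 1/Vmax. The two points give (1/[S], 1/v) = (0.08547, 0.01147) and (0.005747, 0.004785).
Slope = (0.01147 − 0.004785)/(0.08547 − 0.005747) = 0.08383; intercept = 0.01147 − 0.08383×0.08547 = 0.004303.
Vmax = 1/intercept = 232 nmol·min⁻¹; Km = slope × Vmax = 0.08383 × 232 = 19.5 nM.

19.5 nM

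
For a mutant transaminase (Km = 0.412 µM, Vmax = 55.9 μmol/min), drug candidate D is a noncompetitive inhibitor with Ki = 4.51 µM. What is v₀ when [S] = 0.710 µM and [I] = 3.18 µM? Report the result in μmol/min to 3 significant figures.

α = 1 + [I]/Ki = 1 + 3.18/4.51 = 1.705.
For a noncompetitive inhibitor, Vmax is reduced to Vmax/α while Km is unchanged: Km,app = 0.412 µM, Vmax,app = 32.8 μmol/min.
v = Vmax,app·[S]/(Km,app + [S]) = 32.8 × 0.710/(0.412 + 0.710) = 20.7 μmol/min.

20.7 μmol/min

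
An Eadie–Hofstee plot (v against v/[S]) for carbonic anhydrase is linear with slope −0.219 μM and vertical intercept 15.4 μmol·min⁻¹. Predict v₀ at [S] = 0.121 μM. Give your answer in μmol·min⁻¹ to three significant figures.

5.48 μmol·min⁻¹

In the Eadie–Hofstee form v = Vmax − Km·(v/[S]), the slope is −Km and the intercept is Vmax, so Km = 0.219 μM and Vmax = 15.4 μmol·min⁻¹.
v = 15.4 × 0.121/(0.219 + 0.121) = 5.48 μmol·min⁻¹.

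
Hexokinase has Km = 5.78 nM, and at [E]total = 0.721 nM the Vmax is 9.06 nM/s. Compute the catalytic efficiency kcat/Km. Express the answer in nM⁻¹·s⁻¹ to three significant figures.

2.17 nM⁻¹·s⁻¹

kcat = Vmax/[E]total = 9.06/0.721 = 12.6 s⁻¹.
kcat/Km = 12.6/5.78 = 2.17 nM⁻¹·s⁻¹.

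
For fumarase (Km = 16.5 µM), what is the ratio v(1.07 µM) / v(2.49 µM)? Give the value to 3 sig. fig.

Since Vmax cancels, v₂/v₁ = [S]₂(Km+[S]₁) / [S]₁(Km+[S]₂).
= 1.07×(16.5+2.49) / (2.49×(16.5+1.07)) = 20.32/43.75 = 0.464.

0.464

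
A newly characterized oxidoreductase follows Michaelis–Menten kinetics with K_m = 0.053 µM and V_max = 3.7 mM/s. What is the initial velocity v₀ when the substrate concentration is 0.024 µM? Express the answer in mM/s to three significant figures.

1.15 mM/s

v = Vmax·[S]/(Km + [S]) = 3.7 × 0.024 / (0.053 + 0.024)
  = 0.08880 / 0.07700 = 1.15 mM/s.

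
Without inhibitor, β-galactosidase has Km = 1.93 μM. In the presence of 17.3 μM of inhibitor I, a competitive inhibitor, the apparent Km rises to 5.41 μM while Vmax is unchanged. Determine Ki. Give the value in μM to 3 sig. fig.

Competitive: Km,app = α·Km with α = 1 + [I]/Ki.
α = Km,app/Km = 5.41/1.93 = 2.803.
Since α = 1 + [I]/Ki, [I]/Ki = 2.803 − 1 = 1.803 and Ki = 17.3/1.803 = 9.59 μM.

9.59 μM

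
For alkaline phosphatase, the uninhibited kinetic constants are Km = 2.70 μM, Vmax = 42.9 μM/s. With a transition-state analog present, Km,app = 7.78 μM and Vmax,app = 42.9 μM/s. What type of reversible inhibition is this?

Km increases (2.70 → 7.78 μM) while Vmax is unchanged — the hallmark of competitive inhibition.

competitive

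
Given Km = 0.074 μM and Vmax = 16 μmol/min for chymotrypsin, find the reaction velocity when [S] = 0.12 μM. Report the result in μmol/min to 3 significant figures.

[S]/(Km+[S]) = 0.12/0.1940 = 0.6186, the fractional saturation.
v = 0.6186 × Vmax = 0.6186 × 16 = 9.90 μmol/min.

9.90 μmol/min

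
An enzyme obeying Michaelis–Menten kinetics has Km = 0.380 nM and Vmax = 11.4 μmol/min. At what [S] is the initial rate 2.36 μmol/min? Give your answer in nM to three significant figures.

The required fractional saturation is v/Vmax = 2.36/11.4 = 0.2070.
Then [S]/(Km+[S]) = 0.2070 ⇒ [S] = 0.380 × 0.2070/(1 − 0.2070) = 0.0992 nM.

0.0992 nM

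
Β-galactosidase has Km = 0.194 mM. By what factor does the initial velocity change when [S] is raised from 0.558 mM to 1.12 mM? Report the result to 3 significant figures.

Since Vmax cancels, v₂/v₁ = [S]₂(Km+[S]₁) / [S]₁(Km+[S]₂).
= 1.12×(0.194+0.558) / (0.558×(0.194+1.12)) = 0.8422/0.7332 = 1.15.

1.15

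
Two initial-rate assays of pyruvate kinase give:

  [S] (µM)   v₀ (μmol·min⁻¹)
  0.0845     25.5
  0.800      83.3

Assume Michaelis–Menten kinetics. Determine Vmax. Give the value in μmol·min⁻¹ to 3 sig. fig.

114 μmol·min⁻¹

From v = Vmax[S]/(Km+[S]), each point gives Vmax = v(Km+[S])/[S].
Equating: 25.5(Km+0.0845)/0.0845 = 83.3(Km+0.800)/0.800.
301.8·Km + 25.5 = 104.1·Km + 83.3, so (301.8 − 104.1)·Km = 83.3 − 25.5.
Km = 57.80/197.7 = 0.292 µM; then Vmax = 25.5(0.292+0.0845)/0.0845 = 114 μmol·min⁻¹.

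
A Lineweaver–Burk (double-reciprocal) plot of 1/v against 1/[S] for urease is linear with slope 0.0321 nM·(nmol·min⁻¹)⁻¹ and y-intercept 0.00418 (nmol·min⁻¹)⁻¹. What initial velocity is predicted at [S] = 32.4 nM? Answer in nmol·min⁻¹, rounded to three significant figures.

193 nmol·min⁻¹

The y-intercept is 1/Vmax, so Vmax = 1/0.00418 = 239 nmol·min⁻¹.
The slope is Km/Vmax, so Km = 0.0321 × 239 = 7.68 nM.
Then v = 239 × 32.4/(7.68 + 32.4) = 193 nmol·min⁻¹.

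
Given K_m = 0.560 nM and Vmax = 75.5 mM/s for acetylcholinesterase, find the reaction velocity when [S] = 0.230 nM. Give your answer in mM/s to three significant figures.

22.0 mM/s

[S]/(Km+[S]) = 0.230/0.7900 = 0.2911, the fractional saturation.
v = 0.2911 × Vmax = 0.2911 × 75.5 = 22.0 mM/s.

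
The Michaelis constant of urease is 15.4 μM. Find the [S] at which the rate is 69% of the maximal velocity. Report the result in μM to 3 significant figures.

34.3 μM

v/Vmax = [S]/(Km+[S]) = 0.69, so [S] = Km·0.69/(1 − 0.69) = 15.4 × 2.226.
[S] = 34.3 μM.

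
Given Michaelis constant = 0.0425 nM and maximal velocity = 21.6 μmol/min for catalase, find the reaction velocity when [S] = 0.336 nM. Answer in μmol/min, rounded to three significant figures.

19.2 μmol/min

[S]/(Km+[S]) = 0.336/0.3785 = 0.8877, the fractional saturation.
v = 0.8877 × Vmax = 0.8877 × 21.6 = 19.2 μmol/min.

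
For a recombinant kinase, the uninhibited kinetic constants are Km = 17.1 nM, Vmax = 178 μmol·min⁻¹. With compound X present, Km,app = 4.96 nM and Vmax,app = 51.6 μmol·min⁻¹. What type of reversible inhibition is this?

Both Km and Vmax decrease by the same factor (~3.45-fold) — characteristic of uncompetitive inhibition.

uncompetitive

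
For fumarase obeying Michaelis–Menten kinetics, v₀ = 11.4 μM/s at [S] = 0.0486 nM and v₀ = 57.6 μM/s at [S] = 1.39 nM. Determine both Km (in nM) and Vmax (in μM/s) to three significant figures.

From v = Vmax[S]/(Km+[S]), each point gives Vmax = v(Km+[S])/[S].
Equating: 11.4(Km+0.0486)/0.0486 = 57.6(Km+1.39)/1.39.
234.6·Km + 11.4 = 41.44·Km + 57.6, so (234.6 − 41.44)·Km = 57.6 − 11.4.
Km = 46.20/193.1 = 0.239 nM; then Vmax = 11.4(0.239+0.0486)/0.0486 = 67.5 μM/s.

Km = 0.239 nM; Vmax = 67.5 μM/s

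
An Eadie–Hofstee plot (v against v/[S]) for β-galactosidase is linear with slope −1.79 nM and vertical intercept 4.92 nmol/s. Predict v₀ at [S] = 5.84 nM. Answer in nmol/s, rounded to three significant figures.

3.77 nmol/s

In the Eadie–Hofstee form v = Vmax − Km·(v/[S]), the slope is −Km and the intercept is Vmax, so Km = 1.79 nM and Vmax = 4.92 nmol/s.
v = 4.92 × 5.84/(1.79 + 5.84) = 3.77 nmol/s.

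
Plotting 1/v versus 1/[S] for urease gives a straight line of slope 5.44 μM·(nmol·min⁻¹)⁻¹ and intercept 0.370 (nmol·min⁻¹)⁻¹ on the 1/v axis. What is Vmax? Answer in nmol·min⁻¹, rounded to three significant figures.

The y-intercept of a Lineweaver–Burk plot equals 1/Vmax, so Vmax = 1/0.370 = 2.70 nmol·min⁻¹.

2.70 nmol·min⁻¹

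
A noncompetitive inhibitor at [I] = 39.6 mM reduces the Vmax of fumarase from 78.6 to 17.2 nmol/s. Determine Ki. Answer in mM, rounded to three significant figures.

11.1 mM

Noncompetitive: Vmax,app = Vmax/α with α = 1 + [I]/Ki.
α = Vmax/Vmax,app = 78.6/17.2 = 4.570.
Ki = [I]/(α − 1) = 39.6/3.570 = 11.1 mM.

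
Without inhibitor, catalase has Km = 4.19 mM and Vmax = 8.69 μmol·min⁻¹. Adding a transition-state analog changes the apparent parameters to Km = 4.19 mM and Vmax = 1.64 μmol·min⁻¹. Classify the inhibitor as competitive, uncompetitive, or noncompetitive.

Vmax decreases (8.69 → 1.64 μmol·min⁻¹) while Km is unchanged — pure noncompetitive inhibition.

noncompetitive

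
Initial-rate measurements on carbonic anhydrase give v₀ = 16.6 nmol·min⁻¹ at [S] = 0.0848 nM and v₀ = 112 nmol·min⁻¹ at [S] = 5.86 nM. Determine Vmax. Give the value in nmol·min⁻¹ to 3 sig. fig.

In reciprocal form, 1/v = (Km/Vmax)·(1/[S]) + 1/Vmax. The two points give (1/[S], 1/v) = (11.79, 0.06024) and (0.1706, 0.008929).
Slope = (0.06024 − 0.008929)/(11.79 − 0.1706) = 0.004415; intercept = 0.06024 − 0.004415×11.79 = 0.008175.
Vmax = 1/intercept = 122 nmol·min⁻¹; Km = slope × Vmax = 0.004415 × 122 = 0.540 nM.

122 nmol·min⁻¹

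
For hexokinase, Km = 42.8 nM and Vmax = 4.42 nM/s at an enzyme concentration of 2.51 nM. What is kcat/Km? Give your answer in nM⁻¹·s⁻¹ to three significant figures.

kcat = Vmax/[E]total = 4.42/2.51 = 1.76 s⁻¹.
kcat/Km = 1.76/42.8 = 0.0411 nM⁻¹·s⁻¹.

0.0411 nM⁻¹·s⁻¹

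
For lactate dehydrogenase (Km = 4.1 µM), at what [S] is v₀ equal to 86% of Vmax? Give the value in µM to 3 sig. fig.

25.2 µM

v/Vmax = [S]/(Km+[S]) = 0.86, so [S] = Km·0.86/(1 − 0.86) = 4.1 × 6.143.
[S] = 25.2 µM.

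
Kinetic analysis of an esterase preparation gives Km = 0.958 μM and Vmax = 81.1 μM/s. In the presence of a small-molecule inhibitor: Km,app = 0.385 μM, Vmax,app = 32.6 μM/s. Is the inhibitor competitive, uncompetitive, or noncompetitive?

Both Km and Vmax decrease by the same factor (~2.49-fold) — characteristic of uncompetitive inhibition.

uncompetitive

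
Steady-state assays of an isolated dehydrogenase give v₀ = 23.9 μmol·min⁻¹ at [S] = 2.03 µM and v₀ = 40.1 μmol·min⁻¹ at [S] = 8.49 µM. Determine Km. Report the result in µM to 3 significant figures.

In reciprocal form, 1/v = (Km/Vmax)·(1/[S]) + 1/Vmax. The two points give (1/[S], 1/v) = (0.4926, 0.04184) and (0.1178, 0.02494).
Slope = (0.04184 − 0.02494)/(0.4926 − 0.1178) = 0.04510; intercept = 0.04184 − 0.04510×0.4926 = 0.01963.
Vmax = 1/intercept = 51.0 μmol·min⁻¹; Km = slope × Vmax = 0.04510 × 51.0 = 2.30 µM.

2.30 µM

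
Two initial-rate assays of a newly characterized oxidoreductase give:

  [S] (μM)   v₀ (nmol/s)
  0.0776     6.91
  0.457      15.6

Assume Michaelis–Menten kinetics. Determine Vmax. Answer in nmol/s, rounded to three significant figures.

21.0 nmol/s

In reciprocal form, 1/v = (Km/Vmax)·(1/[S]) + 1/Vmax. The two points give (1/[S], 1/v) = (12.89, 0.1447) and (2.188, 0.06410).
Slope = (0.1447 − 0.06410)/(12.89 − 2.188) = 0.007535; intercept = 0.1447 − 0.007535×12.89 = 0.04761.
Vmax = 1/intercept = 21.0 nmol/s; Km = slope × Vmax = 0.007535 × 21.0 = 0.158 μM.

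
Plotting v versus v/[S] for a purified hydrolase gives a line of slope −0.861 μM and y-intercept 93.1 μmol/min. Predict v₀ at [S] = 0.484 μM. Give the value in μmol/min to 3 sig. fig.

33.5 μmol/min

In the Eadie–Hofstee form v = Vmax − Km·(v/[S]), the slope is −Km and the intercept is Vmax, so Km = 0.861 μM and Vmax = 93.1 μmol/min.
v = 93.1 × 0.484/(0.861 + 0.484) = 33.5 μmol/min.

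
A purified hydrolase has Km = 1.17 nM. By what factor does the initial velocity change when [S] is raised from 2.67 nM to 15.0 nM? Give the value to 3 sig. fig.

Since Vmax cancels, v₂/v₁ = [S]₂(Km+[S]₁) / [S]₁(Km+[S]₂).
= 15.0×(1.17+2.67) / (2.67×(1.17+15.0)) = 57.60/43.17 = 1.33.

1.33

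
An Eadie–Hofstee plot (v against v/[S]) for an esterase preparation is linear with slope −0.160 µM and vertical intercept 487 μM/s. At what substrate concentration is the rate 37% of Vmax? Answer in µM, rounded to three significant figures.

0.0940 µM

The Eadie–Hofstee slope gives Km = 0.160 µM (slope = −Km).
v/Vmax = [S]/(Km+[S]) = 0.37 ⇒ [S] = Km·0.37/(1−0.37) = 0.160 × 0.5873 = 0.0940 µM.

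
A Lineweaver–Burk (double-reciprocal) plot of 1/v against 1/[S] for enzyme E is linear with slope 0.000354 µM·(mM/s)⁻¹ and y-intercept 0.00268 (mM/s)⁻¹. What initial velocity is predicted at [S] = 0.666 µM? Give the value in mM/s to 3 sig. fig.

The y-intercept is 1/Vmax, so Vmax = 1/0.00268 = 373 mM/s.
The slope is Km/Vmax, so Km = 0.000354 × 373 = 0.132 µM.
Then v = 373 × 0.666/(0.132 + 0.666) = 311 mM/s.

311 mM/s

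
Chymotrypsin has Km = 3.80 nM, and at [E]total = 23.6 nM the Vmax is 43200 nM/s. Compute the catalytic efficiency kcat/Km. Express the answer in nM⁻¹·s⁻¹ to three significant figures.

482 nM⁻¹·s⁻¹

kcat = Vmax/[E]total = 43200/23.6 = 1830 s⁻¹.
kcat/Km = 1830/3.80 = 482 nM⁻¹·s⁻¹.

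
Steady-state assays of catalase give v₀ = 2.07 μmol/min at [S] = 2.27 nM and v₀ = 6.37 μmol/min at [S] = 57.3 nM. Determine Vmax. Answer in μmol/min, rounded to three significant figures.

6.97 μmol/min

In reciprocal form, 1/v = (Km/Vmax)·(1/[S]) + 1/Vmax. The two points give (1/[S], 1/v) = (0.4405, 0.4831) and (0.01745, 0.1570).
Slope = (0.4831 − 0.1570)/(0.4405 − 0.01745) = 0.7708; intercept = 0.4831 − 0.7708×0.4405 = 0.1435.
Vmax = 1/intercept = 6.97 μmol/min; Km = slope × Vmax = 0.7708 × 6.97 = 5.37 nM.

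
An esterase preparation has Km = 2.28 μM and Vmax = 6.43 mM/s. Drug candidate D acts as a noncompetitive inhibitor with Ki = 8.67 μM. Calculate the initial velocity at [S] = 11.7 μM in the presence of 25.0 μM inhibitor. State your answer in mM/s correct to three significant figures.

1.39 mM/s

α = 1 + [I]/Ki = 1 + 25.0/8.67 = 3.884.
For a noncompetitive inhibitor, Vmax is reduced to Vmax/α while Km is unchanged: Km,app = 2.28 μM, Vmax,app = 1.66 mM/s.
v = Vmax,app·[S]/(Km,app + [S]) = 1.66 × 11.7/(2.28 + 11.7) = 1.39 mM/s.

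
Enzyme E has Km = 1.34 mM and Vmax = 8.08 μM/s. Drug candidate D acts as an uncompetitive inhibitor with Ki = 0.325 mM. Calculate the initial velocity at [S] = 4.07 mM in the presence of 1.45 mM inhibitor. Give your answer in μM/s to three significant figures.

1.40 μM/s

α = 1 + [I]/Ki = 1 + 1.45/0.325 = 5.462.
For an uncompetitive inhibitor, both parameters are divided by α, giving Vmax/α and Km/α: Km,app = 0.245 mM, Vmax,app = 1.48 μM/s.
v = Vmax,app·[S]/(Km,app + [S]) = 1.48 × 4.07/(0.245 + 4.07) = 1.40 μM/s.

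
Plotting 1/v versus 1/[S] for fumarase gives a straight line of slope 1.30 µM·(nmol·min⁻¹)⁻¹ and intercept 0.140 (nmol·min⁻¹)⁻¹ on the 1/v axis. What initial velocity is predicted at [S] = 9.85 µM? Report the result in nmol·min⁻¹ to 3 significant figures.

3.68 nmol·min⁻¹

The y-intercept is 1/Vmax, so Vmax = 1/0.140 = 7.14 nmol·min⁻¹.
The slope is Km/Vmax, so Km = 1.30 × 7.14 = 9.29 µM.
Then v = 7.14 × 9.85/(9.29 + 9.85) = 3.68 nmol·min⁻¹.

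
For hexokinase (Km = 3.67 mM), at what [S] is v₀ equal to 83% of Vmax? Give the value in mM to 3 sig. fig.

v/Vmax = [S]/(Km+[S]) = 0.83, so [S] = Km·0.83/(1 − 0.83) = 3.67 × 4.882.
[S] = 17.9 mM.

17.9 mM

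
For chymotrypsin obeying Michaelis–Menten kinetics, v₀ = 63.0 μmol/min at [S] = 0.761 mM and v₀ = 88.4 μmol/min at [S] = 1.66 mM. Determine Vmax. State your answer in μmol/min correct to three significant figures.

134 μmol/min

From v = Vmax[S]/(Km+[S]), each point gives Vmax = v(Km+[S])/[S].
Equating: 63.0(Km+0.761)/0.761 = 88.4(Km+1.66)/1.66.
82.79·Km + 63.0 = 53.25·Km + 88.4, so (82.79 − 53.25)·Km = 88.4 − 63.0.
Km = 25.40/29.53 = 0.860 mM; then Vmax = 63.0(0.860+0.761)/0.761 = 134 μmol/min.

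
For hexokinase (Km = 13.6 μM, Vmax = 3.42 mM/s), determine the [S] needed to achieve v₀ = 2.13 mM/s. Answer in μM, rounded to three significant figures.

The required fractional saturation is v/Vmax = 2.13/3.42 = 0.6228.
Then [S]/(Km+[S]) = 0.6228 ⇒ [S] = 13.6 × 0.6228/(1 − 0.6228) = 22.5 μM.

22.5 μM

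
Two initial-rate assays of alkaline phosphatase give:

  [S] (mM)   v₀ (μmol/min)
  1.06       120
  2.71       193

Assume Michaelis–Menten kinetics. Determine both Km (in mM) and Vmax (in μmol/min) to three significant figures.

Km = 1.74 mM; Vmax = 317 μmol/min

In reciprocal form, 1/v = (Km/Vmax)·(1/[S]) + 1/Vmax. The two points give (1/[S], 1/v) = (0.9434, 0.008333) and (0.3690, 0.005181).
Slope = (0.008333 − 0.005181)/(0.9434 − 0.3690) = 0.005488; intercept = 0.008333 − 0.005488×0.9434 = 0.003156.
Vmax = 1/intercept = 317 μmol/min; Km = slope × Vmax = 0.005488 × 317 = 1.74 mM.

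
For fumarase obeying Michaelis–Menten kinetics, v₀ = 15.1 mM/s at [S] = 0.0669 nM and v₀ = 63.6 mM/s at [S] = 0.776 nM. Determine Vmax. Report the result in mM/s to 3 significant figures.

91.3 mM/s

In reciprocal form, 1/v = (Km/Vmax)·(1/[S]) + 1/Vmax. The two points give (1/[S], 1/v) = (14.95, 0.06623) and (1.289, 0.01572).
Slope = (0.06623 − 0.01572)/(14.95 − 1.289) = 0.003697; intercept = 0.06623 − 0.003697×14.95 = 0.01096.
Vmax = 1/intercept = 91.3 mM/s; Km = slope × Vmax = 0.003697 × 91.3 = 0.337 nM.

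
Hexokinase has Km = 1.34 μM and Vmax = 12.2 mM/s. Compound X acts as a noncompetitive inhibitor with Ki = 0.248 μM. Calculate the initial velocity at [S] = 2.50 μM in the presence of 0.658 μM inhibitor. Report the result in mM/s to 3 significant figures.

2.17 mM/s

α = 1 + [I]/Ki = 1 + 0.658/0.248 = 3.653.
For a noncompetitive inhibitor, Vmax is reduced to Vmax/α while Km is unchanged: Km,app = 1.34 μM, Vmax,app = 3.34 mM/s.
v = Vmax,app·[S]/(Km,app + [S]) = 3.34 × 2.50/(1.34 + 2.50) = 2.17 mM/s.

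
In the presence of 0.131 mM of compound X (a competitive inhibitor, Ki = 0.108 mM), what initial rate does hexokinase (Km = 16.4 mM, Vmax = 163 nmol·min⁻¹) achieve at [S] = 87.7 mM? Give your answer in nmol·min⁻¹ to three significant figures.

With α = 1 + [I]/Ki = 1 + 0.131/0.108 = 2.213, the competitive rate law is v = Vmax[S] / (αKm + [S]).
v = 163×87.7 / (2.213×16.4 + 87.7) = 14300/124.0 = 115 nmol·min⁻¹.

115 nmol·min⁻¹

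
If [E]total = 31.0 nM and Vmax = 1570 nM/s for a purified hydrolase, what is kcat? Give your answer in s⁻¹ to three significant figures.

50.6 s⁻¹

kcat = Vmax/[E]total = 1570 nM/s / 31.0 nM = 50.6 s⁻¹.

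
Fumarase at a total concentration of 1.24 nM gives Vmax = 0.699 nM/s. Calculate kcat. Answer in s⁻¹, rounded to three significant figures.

0.564 s⁻¹

kcat = Vmax/[E]total = 0.699 nM/s / 1.24 nM = 0.564 s⁻¹.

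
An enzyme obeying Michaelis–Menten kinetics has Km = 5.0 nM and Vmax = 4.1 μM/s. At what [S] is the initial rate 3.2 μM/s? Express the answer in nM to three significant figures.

Rearranging v = Vmax[S]/(Km+[S]) gives [S] = Km·v/(Vmax − v).
[S] = 5.0 × 3.2 / (4.1 − 3.2) = 16.00/0.9000 = 17.8 nM.

17.8 nM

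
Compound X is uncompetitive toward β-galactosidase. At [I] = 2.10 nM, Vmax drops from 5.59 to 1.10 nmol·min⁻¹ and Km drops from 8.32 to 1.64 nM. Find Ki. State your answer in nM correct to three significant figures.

Uncompetitive: Vmax,app = Vmax/α (and Km,app = Km/α) with α = 1 + [I]/Ki.
α = Vmax/Vmax,app = 5.59/1.10 = 5.082.
Since α = 1 + [I]/Ki, [I]/Ki = 5.082 − 1 = 4.082 and Ki = 2.10/4.082 = 0.514 nM.

0.514 nM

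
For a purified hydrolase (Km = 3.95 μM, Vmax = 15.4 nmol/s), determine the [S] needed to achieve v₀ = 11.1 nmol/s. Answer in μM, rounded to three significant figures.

Rearranging v = Vmax[S]/(Km+[S]) gives [S] = Km·v/(Vmax − v).
[S] = 3.95 × 11.1 / (15.4 − 11.1) = 43.84/4.300 = 10.2 μM.

10.2 μM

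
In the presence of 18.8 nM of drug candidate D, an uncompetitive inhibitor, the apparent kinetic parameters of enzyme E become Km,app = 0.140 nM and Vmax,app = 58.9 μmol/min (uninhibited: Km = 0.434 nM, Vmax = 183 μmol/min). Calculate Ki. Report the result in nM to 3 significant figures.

Uncompetitive: Vmax,app = Vmax/α (and Km,app = Km/α) with α = 1 + [I]/Ki.
α = Vmax/Vmax,app = 183/58.9 = 3.107.
Ki = [I]/(α − 1) = 18.8/2.107 = 8.92 nM.

8.92 nM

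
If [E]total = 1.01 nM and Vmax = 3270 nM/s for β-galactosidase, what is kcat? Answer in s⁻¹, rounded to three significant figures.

3240 s⁻¹

kcat = Vmax/[E]total = 3270 nM/s / 1.01 nM = 3240 s⁻¹.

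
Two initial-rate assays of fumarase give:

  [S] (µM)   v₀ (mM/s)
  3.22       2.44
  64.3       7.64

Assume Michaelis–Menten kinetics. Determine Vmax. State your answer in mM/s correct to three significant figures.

8.61 mM/s

From v = Vmax[S]/(Km+[S]), each point gives Vmax = v(Km+[S])/[S].
Equating: 2.44(Km+3.22)/3.22 = 7.64(Km+64.3)/64.3.
0.7578·Km + 2.44 = 0.1188·Km + 7.64, so (0.7578 − 0.1188)·Km = 7.64 − 2.44.
Km = 5.200/0.6389 = 8.14 µM; then Vmax = 2.44(8.14+3.22)/3.22 = 8.61 mM/s.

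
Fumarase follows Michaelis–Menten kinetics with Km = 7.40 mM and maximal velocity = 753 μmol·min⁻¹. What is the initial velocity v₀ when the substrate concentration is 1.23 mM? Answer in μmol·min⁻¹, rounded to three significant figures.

v = Vmax·[S]/(Km + [S]) = 753 × 1.23 / (7.40 + 1.23)
  = 926.2 / 8.630 = 107 μmol·min⁻¹.

107 μmol·min⁻¹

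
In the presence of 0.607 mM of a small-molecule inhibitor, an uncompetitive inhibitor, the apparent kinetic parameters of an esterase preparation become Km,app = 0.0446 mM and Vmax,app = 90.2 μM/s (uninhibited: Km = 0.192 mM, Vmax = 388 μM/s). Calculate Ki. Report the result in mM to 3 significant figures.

Uncompetitive: Vmax,app = Vmax/α (and Km,app = Km/α) with α = 1 + [I]/Ki.
α = Vmax/Vmax,app = 388/90.2 = 4.302.
Ki = [I]/(α − 1) = 0.607/3.302 = 0.184 mM.

0.184 mM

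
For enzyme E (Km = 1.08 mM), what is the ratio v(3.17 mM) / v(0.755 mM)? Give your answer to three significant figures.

1.81

Since Vmax cancels, v₂/v₁ = [S]₂(Km+[S]₁) / [S]₁(Km+[S]₂).
= 3.17×(1.08+0.755) / (0.755×(1.08+3.17)) = 5.817/3.209 = 1.81.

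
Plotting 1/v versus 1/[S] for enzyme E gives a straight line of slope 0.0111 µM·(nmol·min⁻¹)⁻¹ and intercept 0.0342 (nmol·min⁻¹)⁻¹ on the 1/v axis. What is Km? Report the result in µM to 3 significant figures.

y-intercept = 1/Vmax ⇒ Vmax = 29.2 nmol·min⁻¹; slope = Km/Vmax ⇒ Km = slope × Vmax.
Km = 0.0111 × 29.2 = 0.325 µM.

0.325 µM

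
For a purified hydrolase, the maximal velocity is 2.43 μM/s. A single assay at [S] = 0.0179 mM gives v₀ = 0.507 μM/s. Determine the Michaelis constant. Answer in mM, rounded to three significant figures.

v/Vmax = 0.507/2.43 = 0.2086 = [S]/(Km+[S]).
So Km + [S] = [S]/0.2086 = 0.08579 mM, giving Km = 0.08579 − 0.0179 = 0.0679 mM.

0.0679 mM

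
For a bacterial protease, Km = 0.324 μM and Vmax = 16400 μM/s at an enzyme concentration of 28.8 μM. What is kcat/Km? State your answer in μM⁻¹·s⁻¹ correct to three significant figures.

kcat = Vmax/[E]total = 16400/28.8 = 569 s⁻¹.
kcat/Km = 569/0.324 = 1760 μM⁻¹·s⁻¹.

1760 μM⁻¹·s⁻¹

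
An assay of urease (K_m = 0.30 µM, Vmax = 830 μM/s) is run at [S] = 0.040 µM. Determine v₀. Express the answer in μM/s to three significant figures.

97.6 μM/s

v = Vmax·[S]/(Km + [S]) = 830 × 0.040 / (0.30 + 0.040)
  = 33.20 / 0.3400 = 97.6 μM/s.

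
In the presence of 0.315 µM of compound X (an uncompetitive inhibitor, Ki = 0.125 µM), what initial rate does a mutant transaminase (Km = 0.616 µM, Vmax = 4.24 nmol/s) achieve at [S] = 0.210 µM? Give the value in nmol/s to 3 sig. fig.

α = 1 + [I]/Ki = 1 + 0.315/0.125 = 3.520.
For an uncompetitive inhibitor, both parameters are divided by α, giving Vmax/α and Km/α: Km,app = 0.175 µM, Vmax,app = 1.20 nmol/s.
v = Vmax,app·[S]/(Km,app + [S]) = 1.20 × 0.210/(0.175 + 0.210) = 0.657 nmol/s.

0.657 nmol/s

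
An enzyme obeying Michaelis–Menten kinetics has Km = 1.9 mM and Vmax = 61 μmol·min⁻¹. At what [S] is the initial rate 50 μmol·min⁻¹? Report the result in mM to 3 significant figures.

The required fractional saturation is v/Vmax = 50/61 = 0.8197.
Then [S]/(Km+[S]) = 0.8197 ⇒ [S] = 1.9 × 0.8197/(1 − 0.8197) = 8.64 mM.

8.64 mM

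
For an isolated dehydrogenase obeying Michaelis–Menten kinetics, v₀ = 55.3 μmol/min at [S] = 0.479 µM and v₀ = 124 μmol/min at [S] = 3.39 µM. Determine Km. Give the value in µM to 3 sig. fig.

In reciprocal form, 1/v = (Km/Vmax)·(1/[S]) + 1/Vmax. The two points give (1/[S], 1/v) = (2.088, 0.01808) and (0.2950, 0.008065).
Slope = (0.01808 − 0.008065)/(2.088 − 0.2950) = 0.005589; intercept = 0.01808 − 0.005589×2.088 = 0.006416.
Vmax = 1/intercept = 156 μmol/min; Km = slope × Vmax = 0.005589 × 156 = 0.871 µM.

0.871 µM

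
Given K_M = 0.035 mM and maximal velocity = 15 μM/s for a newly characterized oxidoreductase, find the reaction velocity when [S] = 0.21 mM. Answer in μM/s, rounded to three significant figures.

v = Vmax·[S]/(Km + [S]) = 15 × 0.21 / (0.035 + 0.21)
  = 3.150 / 0.2450 = 12.9 μM/s.

12.9 μM/s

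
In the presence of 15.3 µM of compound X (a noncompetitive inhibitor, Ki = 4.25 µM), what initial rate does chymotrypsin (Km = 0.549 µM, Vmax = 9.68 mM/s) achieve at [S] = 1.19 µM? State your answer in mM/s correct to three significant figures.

1.44 mM/s

α = 1 + [I]/Ki = 1 + 15.3/4.25 = 4.600.
For a noncompetitive inhibitor, Vmax is reduced to Vmax/α while Km is unchanged: Km,app = 0.549 µM, Vmax,app = 2.10 mM/s.
v = Vmax,app·[S]/(Km,app + [S]) = 2.10 × 1.19/(0.549 + 1.19) = 1.44 mM/s.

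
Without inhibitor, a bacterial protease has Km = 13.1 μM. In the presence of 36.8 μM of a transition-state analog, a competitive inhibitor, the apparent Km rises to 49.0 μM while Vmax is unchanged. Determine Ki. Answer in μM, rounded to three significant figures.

13.4 μM

Competitive: Km,app = α·Km with α = 1 + [I]/Ki.
α = Km,app/Km = 49.0/13.1 = 3.740.
Since α = 1 + [I]/Ki, [I]/Ki = 3.740 − 1 = 2.740 and Ki = 36.8/2.740 = 13.4 μM.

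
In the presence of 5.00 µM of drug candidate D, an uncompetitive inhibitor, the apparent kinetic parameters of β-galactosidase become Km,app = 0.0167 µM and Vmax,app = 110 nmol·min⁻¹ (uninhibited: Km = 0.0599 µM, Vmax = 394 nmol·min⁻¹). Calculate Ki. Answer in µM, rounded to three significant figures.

Uncompetitive: Vmax,app = Vmax/α (and Km,app = Km/α) with α = 1 + [I]/Ki.
α = Vmax/Vmax,app = 394/110 = 3.582.
Ki = [I]/(α − 1) = 5.00/2.582 = 1.94 µM.

1.94 µM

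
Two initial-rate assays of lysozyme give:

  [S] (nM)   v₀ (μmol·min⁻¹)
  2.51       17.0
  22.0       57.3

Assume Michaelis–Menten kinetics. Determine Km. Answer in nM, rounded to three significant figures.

In reciprocal form, 1/v = (Km/Vmax)·(1/[S]) + 1/Vmax. The two points give (1/[S], 1/v) = (0.3984, 0.05882) and (0.04545, 0.01745).
Slope = (0.05882 − 0.01745)/(0.3984 − 0.04545) = 0.1172; intercept = 0.05882 − 0.1172×0.3984 = 0.01212.
Vmax = 1/intercept = 82.5 μmol·min⁻¹; Km = slope × Vmax = 0.1172 × 82.5 = 9.67 nM.

9.67 nM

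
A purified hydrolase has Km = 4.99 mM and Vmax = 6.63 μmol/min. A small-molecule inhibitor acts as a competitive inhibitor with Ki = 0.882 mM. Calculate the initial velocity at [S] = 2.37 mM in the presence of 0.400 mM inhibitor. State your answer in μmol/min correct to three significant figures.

With α = 1 + [I]/Ki = 1 + 0.400/0.882 = 1.454, the competitive rate law is v = Vmax[S] / (αKm + [S]).
v = 6.63×2.37 / (1.454×4.99 + 2.37) = 15.71/9.623 = 1.63 μmol/min.

1.63 μmol/min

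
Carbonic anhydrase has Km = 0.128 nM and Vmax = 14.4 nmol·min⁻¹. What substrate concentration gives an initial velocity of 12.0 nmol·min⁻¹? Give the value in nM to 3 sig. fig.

The required fractional saturation is v/Vmax = 12.0/14.4 = 0.8333.
Then [S]/(Km+[S]) = 0.8333 ⇒ [S] = 0.128 × 0.8333/(1 − 0.8333) = 0.640 nM.

0.640 nM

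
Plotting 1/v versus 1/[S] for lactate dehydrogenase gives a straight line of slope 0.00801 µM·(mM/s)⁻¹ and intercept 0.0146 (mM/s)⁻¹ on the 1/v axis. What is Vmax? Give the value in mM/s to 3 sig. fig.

68.5 mM/s

The y-intercept of a Lineweaver–Burk plot equals 1/Vmax, so Vmax = 1/0.0146 = 68.5 mM/s.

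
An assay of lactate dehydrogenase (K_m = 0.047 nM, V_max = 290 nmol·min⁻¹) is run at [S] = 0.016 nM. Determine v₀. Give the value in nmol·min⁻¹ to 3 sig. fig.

[S]/(Km+[S]) = 0.016/0.06300 = 0.2540, the fractional saturation.
v = 0.2540 × Vmax = 0.2540 × 290 = 73.7 nmol·min⁻¹.

73.7 nmol·min⁻¹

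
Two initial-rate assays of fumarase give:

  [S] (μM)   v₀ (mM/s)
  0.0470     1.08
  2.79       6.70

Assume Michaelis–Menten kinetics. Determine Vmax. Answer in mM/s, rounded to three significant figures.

In reciprocal form, 1/v = (Km/Vmax)·(1/[S]) + 1/Vmax. The two points give (1/[S], 1/v) = (21.28, 0.9259) and (0.3584, 0.1493).
Slope = (0.9259 − 0.1493)/(21.28 − 0.3584) = 0.03713; intercept = 0.9259 − 0.03713×21.28 = 0.1359.
Vmax = 1/intercept = 7.36 mM/s; Km = slope × Vmax = 0.03713 × 7.36 = 0.273 μM.

7.36 mM/s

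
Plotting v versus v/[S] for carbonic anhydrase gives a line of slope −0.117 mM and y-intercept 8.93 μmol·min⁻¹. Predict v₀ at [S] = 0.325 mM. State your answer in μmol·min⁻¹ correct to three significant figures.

6.57 μmol·min⁻¹

In the Eadie–Hofstee form v = Vmax − Km·(v/[S]), the slope is −Km and the intercept is Vmax, so Km = 0.117 mM and Vmax = 8.93 μmol·min⁻¹.
v = 8.93 × 0.325/(0.117 + 0.325) = 6.57 μmol·min⁻¹.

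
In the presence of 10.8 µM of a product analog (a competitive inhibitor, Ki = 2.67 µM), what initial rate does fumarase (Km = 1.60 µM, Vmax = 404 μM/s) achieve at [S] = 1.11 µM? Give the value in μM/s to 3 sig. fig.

α = 1 + [I]/Ki = 1 + 10.8/2.67 = 5.045.
For a competitive inhibitor, Vmax is unchanged and the apparent Km becomes α·Km: Km,app = 8.07 µM, Vmax,app = 404 μM/s.
v = Vmax,app·[S]/(Km,app + [S]) = 404 × 1.11/(8.07 + 1.11) = 48.8 μM/s.

48.8 μM/s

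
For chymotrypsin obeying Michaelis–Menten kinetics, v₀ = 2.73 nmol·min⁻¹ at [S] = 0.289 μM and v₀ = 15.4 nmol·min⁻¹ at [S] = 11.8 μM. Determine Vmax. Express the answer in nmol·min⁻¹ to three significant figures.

17.4 nmol·min⁻¹

In reciprocal form, 1/v = (Km/Vmax)·(1/[S]) + 1/Vmax. The two points give (1/[S], 1/v) = (3.460, 0.3663) and (0.08475, 0.06494).
Slope = (0.3663 − 0.06494)/(3.460 − 0.08475) = 0.08928; intercept = 0.3663 − 0.08928×3.460 = 0.05737.
Vmax = 1/intercept = 17.4 nmol·min⁻¹; Km = slope × Vmax = 0.08928 × 17.4 = 1.56 μM.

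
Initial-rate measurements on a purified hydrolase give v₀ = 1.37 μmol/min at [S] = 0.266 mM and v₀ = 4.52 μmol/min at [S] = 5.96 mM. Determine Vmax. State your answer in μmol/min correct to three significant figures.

In reciprocal form, 1/v = (Km/Vmax)·(1/[S]) + 1/Vmax. The two points give (1/[S], 1/v) = (3.759, 0.7299) and (0.1678, 0.2212).
Slope = (0.7299 − 0.2212)/(3.759 − 0.1678) = 0.1416; intercept = 0.7299 − 0.1416×3.759 = 0.1975.
Vmax = 1/intercept = 5.06 μmol/min; Km = slope × Vmax = 0.1416 × 5.06 = 0.717 mM.

5.06 μmol/min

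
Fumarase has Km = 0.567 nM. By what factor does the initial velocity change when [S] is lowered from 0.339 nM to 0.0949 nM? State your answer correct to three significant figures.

0.383

Since Vmax cancels, v₂/v₁ = [S]₂(Km+[S]₁) / [S]₁(Km+[S]₂).
= 0.0949×(0.567+0.339) / (0.339×(0.567+0.0949)) = 0.08598/0.2244 = 0.383.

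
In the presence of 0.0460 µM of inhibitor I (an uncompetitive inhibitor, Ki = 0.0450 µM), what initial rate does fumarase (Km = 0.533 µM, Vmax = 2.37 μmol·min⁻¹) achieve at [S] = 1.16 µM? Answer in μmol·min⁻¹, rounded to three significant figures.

α = 1 + [I]/Ki = 1 + 0.0460/0.0450 = 2.022.
For an uncompetitive inhibitor, both parameters are divided by α, giving Vmax/α and Km/α: Km,app = 0.264 µM, Vmax,app = 1.17 μmol·min⁻¹.
v = Vmax,app·[S]/(Km,app + [S]) = 1.17 × 1.16/(0.264 + 1.16) = 0.955 μmol·min⁻¹.

0.955 μmol·min⁻¹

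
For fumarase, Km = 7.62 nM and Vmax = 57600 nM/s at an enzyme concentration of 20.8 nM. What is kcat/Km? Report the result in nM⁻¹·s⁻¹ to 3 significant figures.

kcat = Vmax/[E]total = 57600/20.8 = 2770 s⁻¹.
kcat/Km = 2770/7.62 = 363 nM⁻¹·s⁻¹.

363 nM⁻¹·s⁻¹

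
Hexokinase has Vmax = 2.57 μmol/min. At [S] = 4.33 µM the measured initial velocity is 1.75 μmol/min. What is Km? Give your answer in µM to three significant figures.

2.03 µM

v/Vmax = 1.75/2.57 = 0.6809 = [S]/(Km+[S]).
So Km + [S] = [S]/0.6809 = 6.359 µM, giving Km = 6.359 − 4.33 = 2.03 µM.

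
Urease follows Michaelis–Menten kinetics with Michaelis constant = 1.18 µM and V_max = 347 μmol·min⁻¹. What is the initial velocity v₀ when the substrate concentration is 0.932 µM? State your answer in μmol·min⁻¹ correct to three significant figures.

v = Vmax·[S]/(Km + [S]) = 347 × 0.932 / (1.18 + 0.932)
  = 323.4 / 2.112 = 153 μmol·min⁻¹.

153 μmol·min⁻¹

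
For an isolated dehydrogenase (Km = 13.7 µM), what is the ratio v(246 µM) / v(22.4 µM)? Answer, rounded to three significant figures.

Since Vmax cancels, v₂/v₁ = [S]₂(Km+[S]₁) / [S]₁(Km+[S]₂).
= 246×(13.7+22.4) / (22.4×(13.7+246)) = 8881/5817 = 1.53.

1.53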